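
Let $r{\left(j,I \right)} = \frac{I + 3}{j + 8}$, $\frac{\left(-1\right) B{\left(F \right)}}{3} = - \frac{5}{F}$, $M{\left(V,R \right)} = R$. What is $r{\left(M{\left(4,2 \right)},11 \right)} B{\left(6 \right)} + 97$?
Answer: $\frac{201}{2} \approx 100.5$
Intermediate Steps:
$B{\left(F \right)} = \frac{15}{F}$ ($B{\left(F \right)} = - 3 \left(- \frac{5}{F}\right) = \frac{15}{F}$)
$r{\left(j,I \right)} = \frac{3 + I}{8 + j}$
$r{\left(M{\left(4,2 \right)},11 \right)} B{\left(6 \right)} + 97 = \frac{3 + 11}{8 + 2} \cdot \frac{15}{6} + 97 = \frac{1}{10} \cdot 14 \cdot 15 \cdot \frac{1}{6} + 97 = \frac{1}{10} \cdot 14 \cdot \frac{5}{2} + 97 = \frac{7}{5} \cdot \frac{5}{2} + 97 = \frac{7}{2} + 97 = \frac{201}{2}$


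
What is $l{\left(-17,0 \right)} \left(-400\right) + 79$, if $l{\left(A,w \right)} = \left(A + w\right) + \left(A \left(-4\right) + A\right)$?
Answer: $-13521$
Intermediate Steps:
$l{\left(A,w \right)} = w - 2 A$ ($l{\left(A,w \right)} = \left(A + w\right) + \left(- 4 A + A\right) = \left(A + w\right) - 3 A = w - 2 A$)
$l{\left(-17,0 \right)} \left(-400\right) + 79 = \left(0 - -34\right) \left(-400\right) + 79 = \left(0 + 34\right) \left(-400\right) + 79 = 34 \left(-400\right) + 79 = -13600 + 79 = -13521$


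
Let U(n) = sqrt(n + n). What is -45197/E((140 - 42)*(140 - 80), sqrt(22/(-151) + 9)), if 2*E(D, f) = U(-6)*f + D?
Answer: -955464580/62151791 + 45197*I*sqrt(605661)/1305187611 ≈ -15.373 + 0.02695*I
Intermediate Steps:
U(n) = sqrt(2)*sqrt(n) (U(n) = sqrt(2*n) = sqrt(2)*sqrt(n))
E(D, f) = D/2 + I*f*sqrt(3) (E(D, f) = ((sqrt(2)*sqrt(-6))*f + D)/2 = ((sqrt(2)*(I*sqrt(6)))*f + D)/2 = ((2*I*sqrt(3))*f + D)/2 = (2*I*f*sqrt(3) + D)/2 = (D + 2*I*f*sqrt(3))/2 = D/2 + I*f*sqrt(3))
-45197/E((140 - 42)*(140 - 80), sqrt(22/(-151) + 9)) = -45197/(((140 - 42)*(140 - 80))/2 + I*sqrt(22/(-151) + 9)*sqrt(3)) = -45197/((98*60)/2 + I*sqrt(22*(-1/151) + 9)*sqrt(3)) = -45197/((1/2)*5880 + I*sqrt(-22/151 + 9)*sqrt(3)) = -45197/(2940 + I*sqrt(1337/151)*sqrt(3)) = -45197/(2940 + I*(sqrt(201887)/151)*sqrt(3)) = -45197/(2940 + I*sqrt(605661)/151)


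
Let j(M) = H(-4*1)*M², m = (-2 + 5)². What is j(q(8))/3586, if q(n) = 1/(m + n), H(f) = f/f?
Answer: 1/1036354 ≈ 9.6492e-7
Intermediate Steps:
m = 9 (m = 3² = 9)
H(f) = 1
q(n) = 1/(9 + n)
j(M) = M² (j(M) = 1*M² = M²)
j(q(8))/3586 = (1/(9 + 8))²/3586 = (1/17)²*(1/3586) = (1/289)*(1/3586) = 1/1036354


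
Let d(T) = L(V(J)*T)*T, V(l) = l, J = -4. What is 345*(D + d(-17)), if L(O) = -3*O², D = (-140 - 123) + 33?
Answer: 81279930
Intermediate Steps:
D = -230 (D = -263 + 33 = -230)
d(T) = -48*T³ (d(T) = (-3*16*T²)*T = (-48*T²)*T = -48*T³)
345*(D + d(-17)) = 345*(-230 - 48*(-17)³) = 345*(-230 - 48*(-4913)) = 345*(-230 + 235824) = 345*235594 = 81279930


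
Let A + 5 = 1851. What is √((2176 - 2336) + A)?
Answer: √1686 ≈ 41.061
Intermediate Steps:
A = 1846 (A = -5 + 1851 = 1846)
√((2176 - 2336) + A) = √((2176 - 2336) + 1846) = √(-160 + 1846) = √1686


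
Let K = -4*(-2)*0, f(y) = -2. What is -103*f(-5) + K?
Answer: 206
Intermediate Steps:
K = 0 (K = 8*0 = 0)
-103*f(-5) + K = -103*(-2) + 0 = 206 + 0 = 206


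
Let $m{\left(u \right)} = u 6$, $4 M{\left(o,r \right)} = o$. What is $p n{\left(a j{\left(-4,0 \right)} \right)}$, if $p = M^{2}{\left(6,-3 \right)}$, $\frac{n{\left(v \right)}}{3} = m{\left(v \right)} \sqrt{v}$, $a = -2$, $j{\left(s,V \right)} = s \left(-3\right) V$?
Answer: $0$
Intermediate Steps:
$j{\left(s,V \right)} = - 3 V s$ ($j{\left(s,V \right)} = - 3 s V = - 3 V s$)
$M{\left(o,r \right)} = \frac{o}{4}$
$m{\left(u \right)} = 6 u$
$n{\left(v \right)} = 18 v^{\frac{3}{2}}$ ($n{\left(v \right)} = 3 \cdot 6 v \sqrt{v} = 3 \cdot 6 v^{\frac{3}{2}} = 18 v^{\frac{3}{2}}$)
$p = \frac{9}{4}$ ($p = \left(\frac{1}{4} \cdot 6\right)^{2} = \left(\frac{3}{2}\right)^{2} = \frac{9}{4} \approx 2.25$)
$p n{\left(a j{\left(-4,0 \right)} \right)} = \frac{9 \cdot 18 \left(- 2 \left(\left(-3\right) 0 \left(-4\right)\right)\right)^{\frac{3}{2}}}{4} = \frac{9 \cdot 18 \left(\left(-2\right) 0\right)^{\frac{3}{2}}}{4} = \frac{9 \cdot 18 \cdot 0^{\frac{3}{2}}}{4} = \frac{9 \cdot 18 \cdot 0}{4} = \frac{9}{4} \cdot 0 = 0$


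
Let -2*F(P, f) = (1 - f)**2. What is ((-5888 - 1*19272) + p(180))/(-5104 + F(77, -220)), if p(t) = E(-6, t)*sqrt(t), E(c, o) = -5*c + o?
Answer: 50320/59049 - 280*sqrt(5)/6561 ≈ 0.75675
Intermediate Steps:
F(P, f) = -(1 - f)**2/2
E(c, o) = o - 5*c
p(t) = sqrt(t)*(30 + t) (p(t) = (t - 5*(-6))*sqrt(t) = (t + 30)*sqrt(t) = (30 + t)*sqrt(t) = sqrt(t)*(30 + t))
((-5888 - 1*19272) + p(180))/(-5104 + F(77, -220)) = ((-5888 - 1*19272) + sqrt(180)*(30 + 180))/(-5104 - (-1 - 220)**2/2) = ((-5888 - 19272) + (6*sqrt(5))*210)/(-5104 - 1/2*(-221)**2) = (-25160 + 1260*sqrt(5))/(-5104 - 1/2*48841) = (-25160 + 1260*sqrt(5))/(-5104 - 48841/2) = (-25160 + 1260*sqrt(5))/(-59049/2) = (-25160 + 1260*sqrt(5))*(-2/59049) = 50320/59049 - 280*sqrt(5)/6561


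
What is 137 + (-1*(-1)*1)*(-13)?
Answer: 124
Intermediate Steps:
137 + (-1*(-1)*1)*(-13) = 137 + (1*1)*(-13) = 137 + 1*(-13) = 137 - 13 = 124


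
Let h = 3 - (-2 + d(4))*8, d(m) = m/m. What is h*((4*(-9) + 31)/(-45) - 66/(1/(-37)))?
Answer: 241769/9 ≈ 26863.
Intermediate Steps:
d(m) = 1
h = 11 (h = 3 - (-2 + 1)*8 = 3 - (-1)*8 = 3 - 1*(-8) = 3 + 8 = 11)
h*((4*(-9) + 31)/(-45) - 66/(1/(-37))) = 11*((4*(-9) + 31)/(-45) - 66/(1/(-37))) = 11*((-36 + 31)*(-1/45) - 66/(-1/37)) = 11*(-5*(-1/45) - 66*(-37)) = 11*(1/9 + 2442) = 11*(21979/9) = 241769/9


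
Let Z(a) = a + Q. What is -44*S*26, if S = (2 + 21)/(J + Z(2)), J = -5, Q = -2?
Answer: 26312/5 ≈ 5262.4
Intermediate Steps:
Z(a) = -2 + a (Z(a) = a - 2 = -2 + a)
S = -23/5 (S = (2 + 21)/(-5 + (-2 + 2)) = 23/(-5 + 0) = 23/(-5) = 23*(-⅕) = -23/5 ≈ -4.6000)
-44*S*26 = -44*(-23/5)*26 = (1012/5)*26 = 26312/5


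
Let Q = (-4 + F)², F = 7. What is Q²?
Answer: 81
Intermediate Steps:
Q = 9 (Q = (-4 + 7)² = 3² = 9)
Q² = 9² = 81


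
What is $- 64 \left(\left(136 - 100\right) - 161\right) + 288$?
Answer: $8288$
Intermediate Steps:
$- 64 \left(\left(136 - 100\right) - 161\right) + 288 = - 64 \left(36 - 161\right) + 288 = \left(-64\right) \left(-125\right) + 288 = 8000 + 288 = 8288$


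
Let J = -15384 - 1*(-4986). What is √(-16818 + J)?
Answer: 36*I*√21 ≈ 164.97*I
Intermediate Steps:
J = -10398 (J = -15384 + 4986 = -10398)
√(-16818 + J) = √(-16818 - 10398) = √(-27216) = 36*I*√21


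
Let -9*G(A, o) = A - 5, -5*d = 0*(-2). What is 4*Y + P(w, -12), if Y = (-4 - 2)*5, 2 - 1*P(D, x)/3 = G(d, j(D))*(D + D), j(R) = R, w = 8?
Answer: -422/3 ≈ -140.67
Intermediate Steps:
d = 0 (d = -0*(-2) = -1/5*0 = 0)
G(A, o) = 5/9 - A/9 (G(A, o) = -(A - 5)/9 = -(-5 + A)/9 = 5/9 - A/9)
P(D, x) = 6 - 10*D/3 (P(D, x) = 6 - 3*(5/9 - 1/9*0)*(D + D) = 6 - 3*(5/9 + 0)*2*D = 6 - 5*2*D/3 = 6 - 10*D/3)
Y = -30 (Y = -6*5 = -30)
4*Y + P(w, -12) = 4*(-30) + (6 - 10/3*8) = -120 + (6 - 80/3) = -120 - 62/3 = -422/3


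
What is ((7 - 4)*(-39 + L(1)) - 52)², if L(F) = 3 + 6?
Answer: 20164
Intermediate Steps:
L(F) = 9
((7 - 4)*(-39 + L(1)) - 52)² = ((7 - 4)*(-39 + 9) - 52)² = (3*(-30) - 52)² = (-90 - 52)² = (-142)² = 20164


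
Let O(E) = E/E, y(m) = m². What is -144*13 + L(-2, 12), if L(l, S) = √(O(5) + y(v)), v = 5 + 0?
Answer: -1872 + √26 ≈ -1866.9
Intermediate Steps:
v = 5
O(E) = 1
L(l, S) = √26 (L(l, S) = √(1 + 5²) = √(1 + 25) = √26)
-144*13 + L(-2, 12) = -144*13 + √26 = -1872 + √26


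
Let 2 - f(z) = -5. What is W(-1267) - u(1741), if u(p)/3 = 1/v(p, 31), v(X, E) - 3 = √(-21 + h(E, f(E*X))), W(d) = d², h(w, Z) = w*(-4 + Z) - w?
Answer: 51369257/32 - 3*√41/32 ≈ 1.6053e+6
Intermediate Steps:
f(z) = 7 (f(z) = 2 - 1*(-5) = 2 + 5 = 7)
h(w, Z) = -w + w*(-4 + Z)
v(X, E) = 3 + √(-21 + 2*E) (v(X, E) = 3 + √(-21 + E*(-5 + 7)) = 3 + √(-21 + E*2) = 3 + √(-21 + 2*E))
u(p) = 3/(3 + √41) (u(p) = 3/(3 + √(-21 + 2*31)) = 3/(3 + √(-21 + 62)) = 3/(3 + √41))
W(-1267) - u(1741) = (-1267)² - (-9/32 + 3*√41/32) = 1605289 + (9/32 - 3*√41/32) = 51369257/32 - 3*√41/32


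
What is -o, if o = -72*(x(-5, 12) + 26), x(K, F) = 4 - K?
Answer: 2520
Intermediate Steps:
o = -2520 (o = -72*((4 - 1*(-5)) + 26) = -72*((4 + 5) + 26) = -72*(9 + 26) = -72*35 = -2520)
-o = -1*(-2520) = 2520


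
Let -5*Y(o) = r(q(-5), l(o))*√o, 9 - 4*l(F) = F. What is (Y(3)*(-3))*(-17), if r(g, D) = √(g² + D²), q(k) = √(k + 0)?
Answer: -51*I*√33/10 ≈ -29.297*I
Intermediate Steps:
q(k) = √k
l(F) = 9/4 - F/4
r(g, D) = √(D² + g²)
Y(o) = -√o*√(-5 + (9/4 - o/4)²)/5 (Y(o) = -√((9/4 - o/4)² + (√(-5))²)*√o/5 = -√((9/4 - o/4)² + (I*√5)²)*√o/5 = -√((9/4 - o/4)² - 5)*√o/5 = -√(-5 + (9/4 - o/4)²)*√o/5 = -√o*√(-5 + (9/4 - o/4)²)/5)
(Y(3)*(-3))*(-17) = (-√3*√(-80 + (-9 + 3)²)/20*(-3))*(-17) = (-√3*√(-80 + (-6)²)/20*(-3))*(-17) = (-√3*√(-80 + 36)/20*(-3))*(-17) = (-√3*√(-44)/20*(-3))*(-17) = (-√3*2*I*√11/20*(-3))*(-17) = (-I*√33/10*(-3))*(-17) = (3*I*√33/10)*(-17) = -51*I*√33/10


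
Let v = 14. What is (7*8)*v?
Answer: 784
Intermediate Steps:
(7*8)*v = (7*8)*14 = 56*14 = 784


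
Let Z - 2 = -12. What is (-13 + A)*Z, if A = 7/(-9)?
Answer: 1240/9 ≈ 137.78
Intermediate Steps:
Z = -10 (Z = 2 - 12 = -10)
A = -7/9 (A = 7*(-⅑) = -7/9 ≈ -0.77778)
(-13 + A)*Z = (-13 - 7/9)*(-10) = -124/9*(-10) = 1240/9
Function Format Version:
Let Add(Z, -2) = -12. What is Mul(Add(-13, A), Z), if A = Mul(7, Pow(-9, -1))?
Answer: Rational(1240, 9) ≈ 137.78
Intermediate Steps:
Z = -10 (Z = Add(2, -12) = -10)
A = Rational(-7, 9) (A = Mul(7, Rational(-1, 9)) = Rational(-7, 9) ≈ -0.77778)
Mul(Add(-13, A), Z) = Mul(Add(-13, Rational(-7, 9)), -10) = Mul(Rational(-124, 9), -10) = Rational(1240, 9)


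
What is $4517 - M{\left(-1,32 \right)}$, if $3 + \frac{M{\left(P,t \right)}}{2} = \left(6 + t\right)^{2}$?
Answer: $1635$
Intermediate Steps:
$M{\left(P,t \right)} = -6 + 2 \left(6 + t\right)^{2}$
$4517 - M{\left(-1,32 \right)} = 4517 - \left(-6 + 2 \left(6 + 32\right)^{2}\right) = 4517 - \left(-6 + 2 \cdot 38^{2}\right) = 4517 - \left(-6 + 2 \cdot 1444\right) = 4517 - \left(-6 + 2888\right) = 4517 - 2882 = 1635$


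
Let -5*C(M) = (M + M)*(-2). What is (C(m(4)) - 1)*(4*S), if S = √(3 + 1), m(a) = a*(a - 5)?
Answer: -168/5 ≈ -33.600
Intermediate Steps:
m(a) = a*(-5 + a)
S = 2 (S = √4 = 2)
C(M) = 4*M/5 (C(M) = -(M + M)*(-2)/5 = -2*M*(-2)/5 = -(-4)*M/5 = 4*M/5)
(C(m(4)) - 1)*(4*S) = (4*(4*(-5 + 4))/5 - 1)*(4*2) = (4*(4*(-1))/5 - 1)*8 = ((⅘)*(-4) - 1)*8 = (-16/5 - 1)*8 = -21/5*8 = -168/5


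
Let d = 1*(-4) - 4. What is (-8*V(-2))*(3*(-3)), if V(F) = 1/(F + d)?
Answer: -36/5 ≈ -7.2000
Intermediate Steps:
d = -8 (d = -4 - 4 = -8)
V(F) = 1/(-8 + F) (V(F) = 1/(F - 8) = 1/(-8 + F))
(-8*V(-2))*(3*(-3)) = (-8/(-8 - 2))*(3*(-3)) = -8/(-10)*(-9) = -8*(-⅒)*(-9) = (⅘)*(-9) = -36/5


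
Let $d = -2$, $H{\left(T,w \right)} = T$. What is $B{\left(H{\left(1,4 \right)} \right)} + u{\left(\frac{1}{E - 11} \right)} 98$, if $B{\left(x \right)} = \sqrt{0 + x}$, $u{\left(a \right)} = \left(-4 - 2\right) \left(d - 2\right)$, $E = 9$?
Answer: $2353$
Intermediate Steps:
$u{\left(a \right)} = 24$ ($u{\left(a \right)} = \left(-4 - 2\right) \left(-2 - 2\right) = \left(-6\right) \left(-4\right) = 24$)
$B{\left(x \right)} = \sqrt{x}$
$B{\left(H{\left(1,4 \right)} \right)} + u{\left(\frac{1}{E - 11} \right)} 98 = \sqrt{1} + 24 \cdot 98 = 1 + 2352 = 2353$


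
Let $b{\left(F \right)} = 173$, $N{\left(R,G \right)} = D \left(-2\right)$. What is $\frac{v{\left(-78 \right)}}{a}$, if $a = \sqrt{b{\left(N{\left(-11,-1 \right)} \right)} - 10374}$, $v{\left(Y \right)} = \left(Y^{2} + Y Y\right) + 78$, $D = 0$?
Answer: $- \frac{12246 i}{101} \approx - 121.25 i$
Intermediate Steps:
$N{\left(R,G \right)} = 0$ ($N{\left(R,G \right)} = 0 \left(-2\right) = 0$)
$v{\left(Y \right)} = 78 + 2 Y^{2}$ ($v{\left(Y \right)} = \left(Y^{2} + Y^{2}\right) + 78 = 2 Y^{2} + 78 = 78 + 2 Y^{2}$)
$a = 101 i$ ($a = \sqrt{173 - 10374} = \sqrt{-10201} = 101 i \approx 101.0 i$)
$\frac{v{\left(-78 \right)}}{a} = \frac{78 + 2 \left(-78\right)^{2}}{101 i} = \left(78 + 2 \cdot 6084\right) \left(- \frac{i}{101}\right) = \left(78 + 12168\right) \left(- \frac{i}{101}\right) = 12246 \left(- \frac{i}{101}\right) = - \frac{12246 i}{101}$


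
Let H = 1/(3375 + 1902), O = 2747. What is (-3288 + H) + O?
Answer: -2854856/5277 ≈ -541.00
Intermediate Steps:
H = 1/5277 ≈ 0.00018950
(-3288 + H) + O = (-3288 + 1/5277) + 2747 = -17350775/5277 + 2747 = -2854856/5277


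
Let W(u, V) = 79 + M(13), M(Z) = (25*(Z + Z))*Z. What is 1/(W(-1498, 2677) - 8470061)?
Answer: -1/8461532 ≈ -1.1818e-7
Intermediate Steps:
M(Z) = 50*Z² (M(Z) = (25*(2*Z))*Z = (50*Z)*Z = 50*Z²)
W(u, V) = 8529 (W(u, V) = 79 + 50*13² = 79 + 50*169 = 79 + 8450 = 8529)
1/(W(-1498, 2677) - 8470061) = 1/(8529 - 8470061) = 1/(-8461532) = -1/8461532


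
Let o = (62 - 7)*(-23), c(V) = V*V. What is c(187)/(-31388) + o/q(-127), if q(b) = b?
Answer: 35264757/3986276 ≈ 8.8465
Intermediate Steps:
c(V) = V**2
o = -1265 (o = 55*(-23) = -1265)
c(187)/(-31388) + o/q(-127) = 187**2/(-31388) - 1265/(-127) = 34969*(-1/31388) - 1265*(-1/127) = -34969/31388 + 1265/127 = 35264757/3986276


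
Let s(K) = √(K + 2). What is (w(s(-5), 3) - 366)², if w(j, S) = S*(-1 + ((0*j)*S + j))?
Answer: 136134 - 2214*I*√3 ≈ 1.3613e+5 - 3834.8*I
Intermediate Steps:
s(K) = √(2 + K)
w(j, S) = S*(-1 + j) (w(j, S) = S*(-1 + (0*S + j)) = S*(-1 + (0 + j)) = S*(-1 + j))
(w(s(-5), 3) - 366)² = (3*(-1 + √(2 - 5)) - 366)² = (3*(-1 + √(-3)) - 366)² = (3*(-1 + I*√3) - 366)² = ((-3 + 3*I*√3) - 366)² = (-369 + 3*I*√3)²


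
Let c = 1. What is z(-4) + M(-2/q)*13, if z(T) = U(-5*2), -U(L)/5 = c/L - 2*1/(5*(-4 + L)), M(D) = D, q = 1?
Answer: -359/14 ≈ -25.643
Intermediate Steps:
U(L) = -5/L + 10/(-20 + 5*L) (U(L) = -5*(1/L - 2*1/(5*(-4 + L))) = -5*(1/L - 2/(-20 + 5*L)) = -5/L + 10/(-20 + 5*L))
z(T) = 5/14 (z(T) = (20 - (-15)*2)/(((-5*2))*(-4 - 5*2)) = (20 - 3*(-10))/((-10)*(-4 - 10)) = -⅒*(20 + 30)/(-14) = -⅒*(-1/14)*50 = 5/14)
z(-4) + M(-2/q)*13 = 5/14 - 2/1*13 = 5/14 - 2*1*13 = 5/14 - 2*13 = 5/14 - 26 = -359/14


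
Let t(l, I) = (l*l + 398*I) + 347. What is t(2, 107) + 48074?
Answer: 91011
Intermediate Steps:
t(l, I) = 347 + l² + 398*I (t(l, I) = (l² + 398*I) + 347 = 347 + l² + 398*I)
t(2, 107) + 48074 = (347 + 2² + 398*107) + 48074 = (347 + 4 + 42586) + 48074 = 42937 + 48074 = 91011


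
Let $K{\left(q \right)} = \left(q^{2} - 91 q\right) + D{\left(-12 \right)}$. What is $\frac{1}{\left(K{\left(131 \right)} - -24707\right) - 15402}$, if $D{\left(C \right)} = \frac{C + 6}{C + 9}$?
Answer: $\frac{1}{14547} \approx 6.8743 \cdot 10^{-5}$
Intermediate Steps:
$D{\left(C \right)} = \frac{6 + C}{9 + C}$
$K{\left(q \right)} = 2 + q^{2} - 91 q$ ($K{\left(q \right)} = \left(q^{2} - 91 q\right) + \frac{6 - 12}{9 - 12} = \left(q^{2} - 91 q\right) + \frac{1}{-3} \left(-6\right) = \left(q^{2} - 91 q\right) - -2 = \left(q^{2} - 91 q\right) + 2 = 2 + q^{2} - 91 q$)
$\frac{1}{\left(K{\left(131 \right)} - -24707\right) - 15402} = \frac{1}{\left(\left(2 + 131^{2} - 11921\right) - -24707\right) - 15402} = \frac{1}{\left(\left(2 + 17161 - 11921\right) + 24707\right) - 15402} = \frac{1}{\left(5242 + 24707\right) - 15402} = \frac{1}{29949 - 15402} = \frac{1}{14547}$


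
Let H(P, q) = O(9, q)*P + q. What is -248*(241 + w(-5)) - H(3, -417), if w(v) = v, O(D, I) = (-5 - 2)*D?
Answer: -57922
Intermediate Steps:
O(D, I) = -7*D
H(P, q) = q - 63*P (H(P, q) = (-7*9)*P + q = -63*P + q = q - 63*P)
-248*(241 + w(-5)) - H(3, -417) = -248*(241 - 5) - (-417 - 63*3) = -248*236 - (-417 - 189) = -58528 - 1*(-606) = -58528 + 606 = -57922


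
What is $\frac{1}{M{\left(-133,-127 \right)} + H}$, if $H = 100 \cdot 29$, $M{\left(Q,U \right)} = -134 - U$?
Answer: $\frac{1}{2893} \approx 0.00034566$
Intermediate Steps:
$H = 2900$
$\frac{1}{M{\left(-133,-127 \right)} + H} = \frac{1}{\left(-134 - -127\right) + 2900} = \frac{1}{\left(-134 + 127\right) + 2900} = \frac{1}{-7 + 2900} = \frac{1}{2893}$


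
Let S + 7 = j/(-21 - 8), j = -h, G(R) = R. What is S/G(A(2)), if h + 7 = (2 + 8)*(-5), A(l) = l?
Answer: -130/29 ≈ -4.4828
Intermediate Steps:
h = -57 (h = -7 + (2 + 8)*(-5) = -7 + 10*(-5) = -7 - 50 = -57)
j = 57 (j = -1*(-57) = 57)
S = -260/29 (S = -7 + 57/(-21 - 8) = -7 + 57/(-29) = -7 + 57*(-1/29) = -7 - 57/29 = -260/29 ≈ -8.9655)
S/G(A(2)) = -260/29/2 = -260/29*½ = -130/29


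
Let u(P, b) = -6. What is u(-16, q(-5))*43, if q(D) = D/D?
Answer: -258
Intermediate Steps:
q(D) = 1
u(-16, q(-5))*43 = -6*43 = -258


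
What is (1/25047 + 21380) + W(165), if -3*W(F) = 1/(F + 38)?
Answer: 108707478434/5084541 ≈ 21380.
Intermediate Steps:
W(F) = -1/(3*(38 + F)) (W(F) = -1/(3*(F + 38)) = -1/(3*(38 + F)))
(1/25047 + 21380) + W(165) = (1/25047 + 21380) - 1/(114 + 3*165) = (1/25047 + 21380) - 1/(114 + 495) = 535504861/25047 - 1/609 = 108707478434/5084541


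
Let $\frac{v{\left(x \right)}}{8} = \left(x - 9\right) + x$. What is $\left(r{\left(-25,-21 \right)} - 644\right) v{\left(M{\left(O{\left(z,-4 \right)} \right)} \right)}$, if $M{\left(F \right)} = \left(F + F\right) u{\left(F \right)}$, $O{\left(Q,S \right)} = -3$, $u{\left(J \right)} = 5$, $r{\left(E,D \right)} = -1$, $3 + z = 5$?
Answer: $356040$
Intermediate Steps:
$z = 2$ ($z = -3 + 5 = 2$)
$M{\left(F \right)} = 10 F$ ($M{\left(F \right)} = \left(F + F\right) 5 = 2 F 5 = 10 F$)
$v{\left(x \right)} = -72 + 16 x$ ($v{\left(x \right)} = 8 \left(\left(x - 9\right) + x\right) = 8 \left(\left(-9 + x\right) + x\right) = 8 \left(-9 + 2 x\right) = -72 + 16 x$)
$\left(r{\left(-25,-21 \right)} - 644\right) v{\left(M{\left(O{\left(z,-4 \right)} \right)} \right)} = \left(-1 - 644\right) \left(-72 + 16 \cdot 10 \left(-3\right)\right) = \left(-1 - 644\right) \left(-72 + 16 \left(-30\right)\right) = - 645 \left(-72 - 480\right) = \left(-645\right) \left(-552\right) = 356040$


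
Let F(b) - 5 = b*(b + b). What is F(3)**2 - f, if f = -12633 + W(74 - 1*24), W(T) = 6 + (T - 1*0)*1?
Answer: 13106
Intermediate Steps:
F(b) = 5 + 2*b**2 (F(b) = 5 + b*(b + b) = 5 + b*(2*b) = 5 + 2*b**2)
W(T) = 6 + T (W(T) = 6 + (T + 0)*1 = 6 + T*1 = 6 + T)
f = -12577 (f = -12633 + (6 + (74 - 1*24)) = -12633 + (6 + (74 - 24)) = -12633 + (6 + 50) = -12633 + 56 = -12577)
F(3)**2 - f = (5 + 2*3**2)**2 - 1*(-12577) = (5 + 2*9)**2 + 12577 = (5 + 18)**2 + 12577 = 23**2 + 12577 = 529 + 12577 = 13106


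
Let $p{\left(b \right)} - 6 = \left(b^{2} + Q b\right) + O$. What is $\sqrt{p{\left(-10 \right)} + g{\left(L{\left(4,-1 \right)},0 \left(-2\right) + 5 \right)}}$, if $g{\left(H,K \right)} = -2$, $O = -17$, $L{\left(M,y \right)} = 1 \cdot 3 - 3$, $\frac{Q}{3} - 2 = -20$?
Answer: $\sqrt{627} \approx 25.04$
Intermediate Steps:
$Q = -54$ ($Q = 6 + 3 \left(-20\right) = 6 - 60 = -54$)
$L{\left(M,y \right)} = 0$ ($L{\left(M,y \right)} = 3 - 3 = 0$)
$p{\left(b \right)} = -11 + b^{2} - 54 b$ ($p{\left(b \right)} = 6 - \left(17 - b^{2} + 54 b\right) = -11 + b^{2} - 54 b$)
$\sqrt{p{\left(-10 \right)} + g{\left(L{\left(4,-1 \right)},0 \left(-2\right) + 5 \right)}} = \sqrt{\left(-11 + \left(-10\right)^{2} - -540\right) - 2} = \sqrt{\left(-11 + 100 + 540\right) - 2} = \sqrt{629 - 2} = \sqrt{627}$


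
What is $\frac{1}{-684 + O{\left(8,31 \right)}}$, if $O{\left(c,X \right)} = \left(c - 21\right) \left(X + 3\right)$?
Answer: $- \frac{1}{1126} \approx -0.0008881$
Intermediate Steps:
$O{\left(c,X \right)} = \left(-21 + c\right) \left(3 + X\right)$
$\frac{1}{-684 + O{\left(8,31 \right)}} = \frac{1}{-684 + \left(-63 - 651 + 3 \cdot 8 + 31 \cdot 8\right)} = \frac{1}{-684 + \left(-63 - 651 + 24 + 248\right)} = \frac{1}{-684 - 442} = \frac{1}{-1126} = - \frac{1}{1126}$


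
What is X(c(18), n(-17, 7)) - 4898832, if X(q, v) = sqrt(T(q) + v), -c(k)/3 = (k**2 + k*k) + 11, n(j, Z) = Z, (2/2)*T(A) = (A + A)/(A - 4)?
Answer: -4898832 + sqrt(35303401)/1981 ≈ -4.8988e+6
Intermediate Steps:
T(A) = 2*A/(-4 + A) (T(A) = (A + A)/(A - 4) = (2*A)/(-4 + A) = 2*A/(-4 + A))
c(k) = -33 - 6*k**2 (c(k) = -3*((k**2 + k*k) + 11) = -3*((k**2 + k**2) + 11) = -3*(2*k**2 + 11) = -3*(11 + 2*k**2) = -33 - 6*k**2)
X(q, v) = sqrt(v + 2*q/(-4 + q)) (X(q, v) = sqrt(2*q/(-4 + q) + v) = sqrt(v + 2*q/(-4 + q)))
X(c(18), n(-17, 7)) - 4898832 = sqrt((2*(-33 - 6*18**2) + 7*(-4 + (-33 - 6*18**2)))/(-4 + (-33 - 6*18**2))) - 4898832 = sqrt((2*(-33 - 6*324) + 7*(-4 + (-33 - 6*324)))/(-4 + (-33 - 6*324))) - 4898832 = sqrt((2*(-33 - 1944) + 7*(-4 + (-33 - 1944)))/(-4 + (-33 - 1944))) - 4898832 = sqrt((2*(-1977) + 7*(-4 - 1977))/(-4 - 1977)) - 4898832 = sqrt((-3954 + 7*(-1981))/(-1981)) - 4898832 = sqrt(-(-3954 - 13867)/1981) - 4898832 = sqrt(-1/1981*(-17821)) - 4898832 = sqrt(17821/1981) - 4898832 = sqrt(35303401)/1981 - 4898832 = -4898832 + sqrt(35303401)/1981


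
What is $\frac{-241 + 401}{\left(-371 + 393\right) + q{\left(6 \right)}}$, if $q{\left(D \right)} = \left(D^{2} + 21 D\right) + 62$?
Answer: $\frac{80}{123} \approx 0.65041$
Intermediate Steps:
$q{\left(D \right)} = 62 + D^{2} + 21 D$
$\frac{-241 + 401}{\left(-371 + 393\right) + q{\left(6 \right)}} = \frac{-241 + 401}{\left(-371 + 393\right) + \left(62 + 6^{2} + 21 \cdot 6\right)} = \frac{160}{22 + \left(62 + 36 + 126\right)} = \frac{160}{22 + 224} = \frac{160}{246} = 160 \cdot \frac{1}{246} = \frac{80}{123}$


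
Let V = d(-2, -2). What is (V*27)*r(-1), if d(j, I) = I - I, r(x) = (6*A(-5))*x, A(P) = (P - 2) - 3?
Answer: 0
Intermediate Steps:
A(P) = -5 + P (A(P) = (-2 + P) - 3 = -5 + P)
r(x) = -60*x (r(x) = (6*(-5 - 5))*x = (6*(-10))*x = -60*x)
d(j, I) = 0
V = 0
(V*27)*r(-1) = (0*27)*(-60*(-1)) = 0*60 = 0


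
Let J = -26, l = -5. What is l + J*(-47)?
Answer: 1217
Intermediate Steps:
l + J*(-47) = -5 - 26*(-47) = -5 + 1222 = 1217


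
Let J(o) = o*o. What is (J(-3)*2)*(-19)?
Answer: -342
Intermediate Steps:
J(o) = o**2
(J(-3)*2)*(-19) = ((-3)**2*2)*(-19) = (9*2)*(-19) = 18*(-19) = -342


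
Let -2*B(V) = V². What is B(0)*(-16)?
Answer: 0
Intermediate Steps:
B(V) = -V²/2
B(0)*(-16) = -½*0²*(-16) = -½*0*(-16) = 0*(-16) = 0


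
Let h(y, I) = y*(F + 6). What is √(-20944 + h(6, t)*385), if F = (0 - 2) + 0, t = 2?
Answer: 2*I*√2926 ≈ 108.19*I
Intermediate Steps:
F = -2 (F = -2 + 0 = -2)
h(y, I) = 4*y (h(y, I) = y*(-2 + 6) = y*4 = 4*y)
√(-20944 + h(6, t)*385) = √(-20944 + (4*6)*385) = √(-20944 + 24*385) = √(-20944 + 9240) = √(-11704) = 2*I*√2926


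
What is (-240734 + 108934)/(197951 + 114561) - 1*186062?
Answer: -7268342443/39064 ≈ -1.8606e+5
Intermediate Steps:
(-240734 + 108934)/(197951 + 114561) - 1*186062 = -131800/312512 - 186062 = -131800*1/312512 - 186062 = -16475/39064 - 186062 = -7268342443/39064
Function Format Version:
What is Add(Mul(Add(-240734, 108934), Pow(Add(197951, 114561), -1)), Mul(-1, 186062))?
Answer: Rational(-7268342443, 39064) ≈ -1.8606e+5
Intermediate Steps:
Add(Mul(Add(-240734, 108934), Pow(Add(197951, 114561), -1)), Mul(-1, 186062)) = Add(Mul(-131800, Pow(312512, -1)), -186062) = Add(Mul(-131800, Rational(1, 312512)), -186062) = Add(Rational(-16475, 39064), -186062) = Rational(-7268342443, 39064)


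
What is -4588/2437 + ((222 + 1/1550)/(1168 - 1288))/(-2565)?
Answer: -2188050345863/1162668330000 ≈ -1.8819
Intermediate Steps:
-4588/2437 + ((222 + 1/1550)/(1168 - 1288))/(-2565) = -4588*1/2437 + ((222 + 1/1550)/(-120))*(-1/2565) = -4588/2437 + ((344101/1550)*(-1/120))*(-1/2565) = -4588/2437 - 344101/186000*(-1/2565) = -4588/2437 + 344101/477090000 = -2188050345863/1162668330000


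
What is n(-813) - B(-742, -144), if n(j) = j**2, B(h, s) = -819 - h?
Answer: 661046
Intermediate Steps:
n(-813) - B(-742, -144) = (-813)**2 - (-819 - 1*(-742)) = 660969 - (-819 + 742) = 660969 - 1*(-77) = 660969 + 77 = 661046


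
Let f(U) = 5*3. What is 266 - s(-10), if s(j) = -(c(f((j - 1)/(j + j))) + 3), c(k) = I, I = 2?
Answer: 271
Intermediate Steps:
f(U) = 15
c(k) = 2
s(j) = -5 (s(j) = -(2 + 3) = -1*5 = -5)
266 - s(-10) = 266 - 1*(-5) = 266 + 5 = 271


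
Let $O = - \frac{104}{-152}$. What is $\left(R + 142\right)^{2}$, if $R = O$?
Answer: $\frac{7349521}{361} \approx 20359.0$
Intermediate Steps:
$O = \frac{13}{19}$ ($O = \left(-104\right) \left(- \frac{1}{152}\right) = \frac{13}{19} \approx 0.68421$)
$R = \frac{13}{19} \approx 0.68421$
$\left(R + 142\right)^{2} = \left(\frac{13}{19} + 142\right)^{2} = \left(\frac{2711}{19}\right)^{2} = \frac{7349521}{361}$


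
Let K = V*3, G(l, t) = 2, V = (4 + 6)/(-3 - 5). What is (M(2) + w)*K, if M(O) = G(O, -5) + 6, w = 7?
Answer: -225/4 ≈ -56.250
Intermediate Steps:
V = -5/4 (V = 10/(-8) = 10*(-1/8) = -5/4 ≈ -1.2500)
K = -15/4 (K = -5/4*3 = -15/4 ≈ -3.7500)
M(O) = 8 (M(O) = 2 + 6 = 8)
(M(2) + w)*K = (8 + 7)*(-15/4) = 15*(-15/4) = -225/4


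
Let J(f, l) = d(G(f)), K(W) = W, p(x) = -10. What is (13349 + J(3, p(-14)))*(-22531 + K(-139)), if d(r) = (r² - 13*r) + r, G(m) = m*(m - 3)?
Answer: -302621830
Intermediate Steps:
G(m) = m*(-3 + m)
d(r) = r² - 12*r
J(f, l) = f*(-12 + f*(-3 + f))*(-3 + f) (J(f, l) = (f*(-3 + f))*(-12 + f*(-3 + f)) = f*(-12 + f*(-3 + f))*(-3 + f))
(13349 + J(3, p(-14)))*(-22531 + K(-139)) = (13349 + 3*(-12 + 3*(-3 + 3))*(-3 + 3))*(-22531 - 139) = (13349 + 3*(-12 + 3*0)*0)*(-22670) = (13349 + 3*(-12 + 0)*0)*(-22670) = (13349 + 3*(-12)*0)*(-22670) = (13349 + 0)*(-22670) = 13349*(-22670) = -302621830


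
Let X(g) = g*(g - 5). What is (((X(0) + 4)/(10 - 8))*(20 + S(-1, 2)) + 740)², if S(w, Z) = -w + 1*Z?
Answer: 617796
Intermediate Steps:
S(w, Z) = Z - w (S(w, Z) = -w + Z = Z - w)
X(g) = g*(-5 + g)
(((X(0) + 4)/(10 - 8))*(20 + S(-1, 2)) + 740)² = (((0*(-5 + 0) + 4)/(10 - 8))*(20 + (2 - 1*(-1))) + 740)² = (((0*(-5) + 4)/2)*(20 + (2 + 1)) + 740)² = (((0 + 4)*(½))*(20 + 3) + 740)² = ((4*(½))*23 + 740)² = (2*23 + 740)² = (46 + 740)² = 786² = 617796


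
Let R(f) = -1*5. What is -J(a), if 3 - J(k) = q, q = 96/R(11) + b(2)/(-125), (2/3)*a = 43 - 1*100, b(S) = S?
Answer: -2777/125 ≈ -22.216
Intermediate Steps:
R(f) = -5
a = -171/2 (a = 3*(43 - 1*100)/2 = 3*(43 - 100)/2 = (3/2)*(-57) = -171/2 ≈ -85.500)
q = -2402/125 (q = 96/(-5) + 2/(-125) = 96*(-⅕) + 2*(-1/125) = -96/5 - 2/125 = -2402/125 ≈ -19.216)
J(k) = 2777/125 (J(k) = 3 - 1*(-2402/125) = 3 + 2402/125 = 2777/125)
-J(a) = -1*2777/125 = -2777/125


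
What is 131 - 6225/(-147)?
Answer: 8494/49 ≈ 173.35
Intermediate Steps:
131 - 6225/(-147) = 131 - 6225*(-1)/147 = 131 - 75*(-83/147) = 131 + 2075/49 = 8494/49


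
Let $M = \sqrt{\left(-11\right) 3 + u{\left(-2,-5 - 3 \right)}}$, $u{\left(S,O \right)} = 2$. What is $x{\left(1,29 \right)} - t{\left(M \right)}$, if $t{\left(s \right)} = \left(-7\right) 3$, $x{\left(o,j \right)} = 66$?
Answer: $87$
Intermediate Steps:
$M = i \sqrt{31}$ ($M = \sqrt{\left(-11\right) 3 + 2} = \sqrt{-33 + 2} = \sqrt{-31} = i \sqrt{31} \approx 5.5678 i$)
$t{\left(s \right)} = -21$
$x{\left(1,29 \right)} - t{\left(M \right)} = 66 - -21 = 66 + 21 = 87$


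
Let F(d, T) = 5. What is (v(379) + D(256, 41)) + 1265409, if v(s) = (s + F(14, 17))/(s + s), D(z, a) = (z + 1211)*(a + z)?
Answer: 644720124/379 ≈ 1.7011e+6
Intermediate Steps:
D(z, a) = (1211 + z)*(a + z)
v(s) = (5 + s)/(2*s) (v(s) = (s + 5)/(s + s) = (5 + s)/((2*s)) = (5 + s)*(1/(2*s)) = (5 + s)/(2*s))
(v(379) + D(256, 41)) + 1265409 = ((½)*(5 + 379)/379 + (256² + 1211*41 + 1211*256 + 41*256)) + 1265409 = ((½)*(1/379)*384 + (65536 + 49651 + 310016 + 10496)) + 1265409 = (192/379 + 435699) + 1265409 = 165130113/379 + 1265409 = 644720124/379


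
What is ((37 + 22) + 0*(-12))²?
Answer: 3481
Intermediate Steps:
((37 + 22) + 0*(-12))² = (59 + 0)² = 59² = 3481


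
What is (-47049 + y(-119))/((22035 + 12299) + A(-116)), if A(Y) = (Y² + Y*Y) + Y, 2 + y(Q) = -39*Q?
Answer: -4241/6113 ≈ -0.69377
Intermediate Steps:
y(Q) = -2 - 39*Q
A(Y) = Y + 2*Y² (A(Y) = (Y² + Y²) + Y = 2*Y² + Y = Y + 2*Y²)
(-47049 + y(-119))/((22035 + 12299) + A(-116)) = (-47049 + (-2 - 39*(-119)))/((22035 + 12299) - 116*(1 + 2*(-116))) = (-47049 + (-2 + 4641))/(34334 - 116*(1 - 232)) = (-47049 + 4639)/(34334 - 116*(-231)) = -42410/(34334 + 26796) = -42410/61130 = -42410*1/61130 = -4241/6113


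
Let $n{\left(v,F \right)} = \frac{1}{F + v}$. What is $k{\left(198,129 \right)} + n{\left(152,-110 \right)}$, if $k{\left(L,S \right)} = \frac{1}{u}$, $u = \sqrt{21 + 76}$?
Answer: $\frac{1}{42} + \frac{\sqrt{97}}{97} \approx 0.12534$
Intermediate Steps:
$u = \sqrt{97} \approx 9.8489$
$k{\left(L,S \right)} = \frac{\sqrt{97}}{97}$ ($k{\left(L,S \right)} = \frac{1}{\sqrt{97}} = \frac{\sqrt{97}}{97}$)
$k{\left(198,129 \right)} + n{\left(152,-110 \right)} = \frac{\sqrt{97}}{97} + \frac{1}{-110 + 152} = \frac{\sqrt{97}}{97} + \frac{1}{42} = \frac{1}{42} + \frac{\sqrt{97}}{97}$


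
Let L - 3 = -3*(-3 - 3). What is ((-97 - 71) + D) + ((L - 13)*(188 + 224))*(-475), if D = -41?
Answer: -1565809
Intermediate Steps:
L = 21 (L = 3 - 3*(-3 - 3) = 3 - 3*(-6) = 3 + 18 = 21)
((-97 - 71) + D) + ((L - 13)*(188 + 224))*(-475) = ((-97 - 71) - 41) + ((21 - 13)*(188 + 224))*(-475) = (-168 - 41) + (8*412)*(-475) = -209 + 3296*(-475) = -209 - 1565600 = -1565809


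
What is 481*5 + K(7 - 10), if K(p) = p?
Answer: 2402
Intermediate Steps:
481*5 + K(7 - 10) = 481*5 + (7 - 10) = 2405 - 3 = 2402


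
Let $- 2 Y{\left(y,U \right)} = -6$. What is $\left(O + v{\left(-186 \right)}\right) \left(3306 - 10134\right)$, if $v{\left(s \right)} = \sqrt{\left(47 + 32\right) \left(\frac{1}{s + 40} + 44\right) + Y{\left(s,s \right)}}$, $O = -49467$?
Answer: $337760676 - \frac{3414 \sqrt{74146830}}{73} \approx 3.3736 \cdot 10^{8}$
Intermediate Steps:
$Y{\left(y,U \right)} = 3$ ($Y{\left(y,U \right)} = \left(- \frac{1}{2}\right) \left(-6\right) = 3$)
$v{\left(s \right)} = \sqrt{3479 + \frac{79}{40 + s}}$ ($v{\left(s \right)} = \sqrt{\left(47 + 32\right) \left(\frac{1}{s + 40} + 44\right) + 3} = \sqrt{79 \left(\frac{1}{40 + s} + 44\right) + 3} = \sqrt{79 \left(44 + \frac{1}{40 + s}\right) + 3} = \sqrt{\left(3476 + \frac{79}{40 + s}\right) + 3} = \sqrt{3479 + \frac{79}{40 + s}}$)
$\left(O + v{\left(-186 \right)}\right) \left(3306 - 10134\right) = \left(-49467 + \sqrt{\frac{139239 + 3479 \left(-186\right)}{40 - 186}}\right) \left(3306 - 10134\right) = \left(-49467 + \sqrt{\frac{139239 - 647094}{-146}}\right) \left(-6828\right) = \left(-49467 + \sqrt{\left(- \frac{1}{146}\right) \left(-507855\right)}\right) \left(-6828\right) = \left(-49467 + \sqrt{\frac{507855}{146}}\right) \left(-6828\right) = \left(-49467 + \frac{\sqrt{74146830}}{146}\right) \left(-6828\right) = 337760676 - \frac{3414 \sqrt{74146830}}{73}$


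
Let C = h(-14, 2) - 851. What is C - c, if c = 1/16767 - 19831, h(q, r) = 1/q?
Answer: 4455310459/234738 ≈ 18980.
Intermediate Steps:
c = -332506376/16767 (c = 1/16767 - 19831 = -332506376/16767 ≈ -19831.)
C = -11915/14 (C = 1/(-14) - 851 = -1/14 - 851 = -11915/14 ≈ -851.07)
C - c = -11915/14 - 1*(-332506376/16767) = -11915/14 + 332506376/16767 = 4455310459/234738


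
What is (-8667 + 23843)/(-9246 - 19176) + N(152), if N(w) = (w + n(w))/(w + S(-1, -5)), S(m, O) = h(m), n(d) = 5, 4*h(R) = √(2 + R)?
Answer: 1434472/2884833 ≈ 0.49725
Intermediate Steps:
h(R) = √(2 + R)/4
S(m, O) = √(2 + m)/4
N(w) = (5 + w)/(¼ + w) (N(w) = (w + 5)/(w + √(2 - 1)/4) = (5 + w)/(w + √1/4) = (5 + w)/(w + (¼)*1) = (5 + w)/(w + ¼) = (5 + w)/(¼ + w))
(-8667 + 23843)/(-9246 - 19176) + N(152) = (-8667 + 23843)/(-9246 - 19176) + 4*(5 + 152)/(1 + 4*152) = 15176/(-28422) + 4*157/(1 + 608) = 15176*(-1/28422) + 4*157/609 = -7588/14211 + 4*(1/609)*157 = -7588/14211 + 628/609 = 1434472/2884833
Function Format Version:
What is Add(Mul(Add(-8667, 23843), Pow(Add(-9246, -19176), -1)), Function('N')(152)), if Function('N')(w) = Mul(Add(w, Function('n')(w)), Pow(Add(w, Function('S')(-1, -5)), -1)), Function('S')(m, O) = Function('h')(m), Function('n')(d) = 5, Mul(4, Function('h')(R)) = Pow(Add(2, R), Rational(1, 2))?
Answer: Rational(1434472, 2884833) ≈ 0.49725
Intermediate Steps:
Function('h')(R) = Mul(Rational(1, 4), Pow(Add(2, R), Rational(1, 2)))
Function('S')(m, O) = Mul(Rational(1, 4), Pow(Add(2, m), Rational(1, 2)))
Function('N')(w) = Mul(Pow(Add(Rational(1, 4), w), -1), Add(5, w)) (Function('N')(w) = Mul(Add(w, 5), Pow(Add(w, Mul(Rational(1, 4), Pow(Add(2, -1), Rational(1, 2)))), -1)) = Mul(Add(5, w), Pow(Add(w, Mul(Rational(1, 4), Pow(1, Rational(1, 2)))), -1)) = Mul(Add(5, w), Pow(Add(w, Mul(Rational(1, 4), 1)), -1)) = Mul(Add(5, w), Pow(Add(w, Rational(1, 4)), -1)) = Mul(Add(5, w), Pow(Add(Rational(1, 4), w), -1)) = Mul(Pow(Add(Rational(1, 4), w), -1), Add(5, w)))
Add(Mul(Add(-8667, 23843), Pow(Add(-9246, -19176), -1)), Function('N')(152)) = Add(Mul(Add(-8667, 23843), Pow(Add(-9246, -19176), -1)), Mul(4, Pow(Add(1, Mul(4, 152)), -1), Add(5, 152))) = Add(Mul(15176, Pow(-28422, -1)), Mul(4, Pow(Add(1, 608), -1), 157)) = Add(Mul(15176, Rational(-1, 28422)), Mul(4, Pow(609, -1), 157)) = Add(Rational(-7588, 14211), Mul(4, Rational(1, 609), 157)) = Add(Rational(-7588, 14211), Rational(628, 609)) = Rational(1434472, 2884833)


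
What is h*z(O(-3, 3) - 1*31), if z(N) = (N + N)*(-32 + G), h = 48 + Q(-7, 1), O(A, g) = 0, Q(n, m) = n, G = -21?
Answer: 134726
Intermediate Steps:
h = 41 (h = 48 - 7 = 41)
z(N) = -106*N (z(N) = (N + N)*(-32 - 21) = (2*N)*(-53) = -106*N)
h*z(O(-3, 3) - 1*31) = 41*(-106*(0 - 1*31)) = 41*(-106*(0 - 31)) = 41*(-106*(-31)) = 41*3286 = 134726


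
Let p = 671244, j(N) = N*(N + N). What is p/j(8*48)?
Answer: 55937/24576 ≈ 2.2761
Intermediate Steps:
j(N) = 2*N**2 (j(N) = N*(2*N) = 2*N**2)
p/j(8*48) = 671244/((2*(8*48)**2)) = 671244/((2*384**2)) = 671244/((2*147456)) = 671244/294912 = 671244*(1/294912) = 55937/24576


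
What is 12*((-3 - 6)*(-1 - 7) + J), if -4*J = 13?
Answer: 825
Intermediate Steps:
J = -13/4 (J = -¼*13 = -13/4 ≈ -3.2500)
12*((-3 - 6)*(-1 - 7) + J) = 12*((-3 - 6)*(-1 - 7) - 13/4) = 12*(-9*(-8) - 13/4) = 12*(72 - 13/4) = 12*(275/4) = 825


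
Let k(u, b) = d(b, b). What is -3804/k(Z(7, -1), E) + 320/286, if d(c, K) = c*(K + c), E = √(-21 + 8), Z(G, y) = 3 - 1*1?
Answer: 21082/143 ≈ 147.43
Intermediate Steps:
Z(G, y) = 2 (Z(G, y) = 3 - 1 = 2)
E = I*√13 (E = √(-13) = I*√13 ≈ 3.6056*I)
k(u, b) = 2*b² (k(u, b) = b*(b + b) = b*(2*b) = 2*b²)
-3804/k(Z(7, -1), E) + 320/286 = -3804/(2*(I*√13)²) + 320/286 = -3804/(2*(-13)) + 320*(1/286) = -3804/(-26) + 160/143 = -3804*(-1/26) + 160/143 = 1902/13 + 160/143 = 21082/143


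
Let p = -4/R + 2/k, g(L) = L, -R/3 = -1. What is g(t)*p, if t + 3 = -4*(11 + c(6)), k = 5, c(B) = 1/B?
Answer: 2002/45 ≈ 44.489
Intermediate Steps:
c(B) = 1/B
R = 3 (R = -3*(-1) = 3)
t = -143/3 (t = -3 - 4*(11 + 1/6) = -3 - 4*(11 + ⅙) = -3 - 4*67/6 = -3 - 134/3 = -143/3 ≈ -47.667)
p = -14/15 (p = -4/3 + 2/5 = -4*⅓ + 2*(⅕) = -4/3 + ⅖ = -14/15 ≈ -0.93333)
g(t)*p = -143/3*(-14/15) = 2002/45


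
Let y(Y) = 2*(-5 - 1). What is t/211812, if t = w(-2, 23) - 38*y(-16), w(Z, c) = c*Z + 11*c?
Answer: 221/70604 ≈ 0.0031301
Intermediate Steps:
y(Y) = -12 (y(Y) = 2*(-6) = -12)
w(Z, c) = 11*c + Z*c (w(Z, c) = Z*c + 11*c = 11*c + Z*c)
t = 663 (t = 23*(11 - 2) - 38*(-12) = 23*9 + 456 = 207 + 456 = 663)
t/211812 = 663/211812 = 663*(1/211812) = 221/70604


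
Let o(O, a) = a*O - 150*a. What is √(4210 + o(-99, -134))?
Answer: 2*√9394 ≈ 193.85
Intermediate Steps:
o(O, a) = -150*a + O*a (o(O, a) = O*a - 150*a = -150*a + O*a)
√(4210 + o(-99, -134)) = √(4210 - 134*(-150 - 99)) = √(4210 - 134*(-249)) = √(4210 + 33366) = √37576 = 2*√9394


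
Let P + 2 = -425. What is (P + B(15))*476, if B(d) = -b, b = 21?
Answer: -213248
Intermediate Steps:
P = -427 (P = -2 - 425 = -427)
B(d) = -21 (B(d) = -1*21 = -21)
(P + B(15))*476 = (-427 - 21)*476 = -448*476 = -213248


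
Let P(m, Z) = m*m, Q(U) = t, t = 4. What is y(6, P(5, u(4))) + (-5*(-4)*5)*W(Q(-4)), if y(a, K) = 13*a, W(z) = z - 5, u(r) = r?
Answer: -22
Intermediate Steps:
Q(U) = 4
W(z) = -5 + z
P(m, Z) = m²
y(6, P(5, u(4))) + (-5*(-4)*5)*W(Q(-4)) = 13*6 + (-5*(-4)*5)*(-5 + 4) = 78 + (20*5)*(-1) = 78 + 100*(-1) = 78 - 100 = -22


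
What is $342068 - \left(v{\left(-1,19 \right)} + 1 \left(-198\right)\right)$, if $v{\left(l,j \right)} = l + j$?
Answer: $342248$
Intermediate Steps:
$v{\left(l,j \right)} = j + l$
$342068 - \left(v{\left(-1,19 \right)} + 1 \left(-198\right)\right) = 342068 - \left(\left(19 - 1\right) + 1 \left(-198\right)\right) = 342068 - \left(18 - 198\right) = 342068 - -180 = 342068 + 180 = 342248$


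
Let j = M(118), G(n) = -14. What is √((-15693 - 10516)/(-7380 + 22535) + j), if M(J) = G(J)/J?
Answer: 8*I*√23085929755/894145 ≈ 1.3594*I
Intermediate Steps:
M(J) = -14/J
j = -7/59 (j = -14/118 = -14*1/118 = -7/59 ≈ -0.11864)
√((-15693 - 10516)/(-7380 + 22535) + j) = √((-15693 - 10516)/(-7380 + 22535) - 7/59) = √(-26209/15155 - 7/59) = √(-1652416/894145) = 8*I*√23085929755/894145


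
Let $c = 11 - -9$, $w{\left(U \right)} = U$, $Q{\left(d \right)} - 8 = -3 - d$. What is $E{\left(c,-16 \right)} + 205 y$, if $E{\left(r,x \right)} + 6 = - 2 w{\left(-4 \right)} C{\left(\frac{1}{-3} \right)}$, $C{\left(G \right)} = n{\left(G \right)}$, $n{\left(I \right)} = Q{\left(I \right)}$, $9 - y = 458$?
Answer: $- \frac{276025}{3} \approx -92008.0$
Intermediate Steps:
$y = -449$ ($y = 9 - 458 = -449$)
$Q{\left(d \right)} = 5 - d$ ($Q{\left(d \right)} = 8 - \left(3 + d\right) = 5 - d$)
$n{\left(I \right)} = 5 - I$
$C{\left(G \right)} = 5 - G$
$c = 20$ ($c = 11 + 9 = 20$)
$E{\left(r,x \right)} = \frac{110}{3}$ ($E{\left(r,x \right)} = -6 + \left(-2\right) \left(-4\right) \left(5 - \frac{1}{-3}\right) = -6 + 8 \left(5 - - \frac{1}{3}\right) = -6 + 8 \left(5 + \frac{1}{3}\right) = -6 + 8 \cdot \frac{16}{3} = -6 + \frac{128}{3} = \frac{110}{3}$)
$E{\left(c,-16 \right)} + 205 y = \frac{110}{3} + 205 \left(-449\right) = \frac{110}{3} - 92045 = - \frac{276025}{3}$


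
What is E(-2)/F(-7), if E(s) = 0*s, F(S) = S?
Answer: 0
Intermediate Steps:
E(s) = 0
E(-2)/F(-7) = 0/(-7) = 0*(-⅐) = 0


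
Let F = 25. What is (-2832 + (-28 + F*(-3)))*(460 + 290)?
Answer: -2201250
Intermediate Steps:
(-2832 + (-28 + F*(-3)))*(460 + 290) = (-2832 + (-28 + 25*(-3)))*(460 + 290) = (-2832 + (-28 - 75))*750 = (-2832 - 103)*750 = -2935*750 = -2201250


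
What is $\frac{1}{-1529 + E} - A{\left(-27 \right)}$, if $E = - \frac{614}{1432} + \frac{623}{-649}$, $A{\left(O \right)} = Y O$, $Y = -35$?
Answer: $- \frac{672034518599}{711147147} \approx -945.0$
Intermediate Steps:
$A{\left(O \right)} = - 35 O$
$E = - \frac{645311}{464684}$ ($E = \left(-614\right) \frac{1}{1432} + 623 \left(- \frac{1}{649}\right) = - \frac{307}{716} - \frac{623}{649} = - \frac{645311}{464684} \approx -1.3887$)
$\frac{1}{-1529 + E} - A{\left(-27 \right)} = \frac{1}{-1529 - \frac{645311}{464684}} - \left(-35\right) \left(-27\right) = \frac{1}{- \frac{711147147}{464684}} - 945 = - \frac{464684}{711147147} - 945 = - \frac{672034518599}{711147147}$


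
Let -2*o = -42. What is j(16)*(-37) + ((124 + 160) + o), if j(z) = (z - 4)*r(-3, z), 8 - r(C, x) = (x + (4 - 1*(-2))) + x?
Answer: 13625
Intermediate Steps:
r(C, x) = 2 - 2*x (r(C, x) = 8 - ((x + (4 - 1*(-2))) + x) = 8 - ((x + (4 + 2)) + x) = 8 - ((x + 6) + x) = 8 - ((6 + x) + x) = 8 - (6 + 2*x) = 8 + (-6 - 2*x) = 2 - 2*x)
j(z) = (-4 + z)*(2 - 2*z) (j(z) = (z - 4)*(2 - 2*z) = (-4 + z)*(2 - 2*z))
o = 21 (o = -½*(-42) = 21)
j(16)*(-37) + ((124 + 160) + o) = -2*(-1 + 16)*(-4 + 16)*(-37) + ((124 + 160) + 21) = -2*15*12*(-37) + (284 + 21) = -360*(-37) + 305 = 13320 + 305 = 13625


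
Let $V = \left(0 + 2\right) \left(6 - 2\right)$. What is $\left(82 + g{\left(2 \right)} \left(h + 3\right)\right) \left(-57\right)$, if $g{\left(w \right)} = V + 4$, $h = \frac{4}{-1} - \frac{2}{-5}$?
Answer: $- \frac{21318}{5} \approx -4263.6$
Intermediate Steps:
$h = - \frac{18}{5}$ ($h = 4 \left(-1\right) - - \frac{2}{5} = -4 + \frac{2}{5} = - \frac{18}{5} \approx -3.6$)
$V = 8$ ($V = 2 \cdot 4 = 8$)
$g{\left(w \right)} = 12$ ($g{\left(w \right)} = 8 + 4 = 12$)
$\left(82 + g{\left(2 \right)} \left(h + 3\right)\right) \left(-57\right) = \left(82 + 12 \left(- \frac{18}{5} + 3\right)\right) \left(-57\right) = \left(82 + 12 \left(- \frac{3}{5}\right)\right) \left(-57\right) = \left(82 - \frac{36}{5}\right) \left(-57\right) = \frac{374}{5} \left(-57\right) = - \frac{21318}{5}$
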